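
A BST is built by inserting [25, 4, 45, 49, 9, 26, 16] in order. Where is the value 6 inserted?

Starting tree (level order): [25, 4, 45, None, 9, 26, 49, None, 16]
Insertion path: 25 -> 4 -> 9
Result: insert 6 as left child of 9
Final tree (level order): [25, 4, 45, None, 9, 26, 49, 6, 16]


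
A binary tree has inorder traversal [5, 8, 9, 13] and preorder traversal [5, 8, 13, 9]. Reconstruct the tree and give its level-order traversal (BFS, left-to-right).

Inorder:  [5, 8, 9, 13]
Preorder: [5, 8, 13, 9]
Algorithm: preorder visits root first, so consume preorder in order;
for each root, split the current inorder slice at that value into
left-subtree inorder and right-subtree inorder, then recurse.
Recursive splits:
  root=5; inorder splits into left=[], right=[8, 9, 13]
  root=8; inorder splits into left=[], right=[9, 13]
  root=13; inorder splits into left=[9], right=[]
  root=9; inorder splits into left=[], right=[]
Reconstructed level-order: [5, 8, 13, 9]


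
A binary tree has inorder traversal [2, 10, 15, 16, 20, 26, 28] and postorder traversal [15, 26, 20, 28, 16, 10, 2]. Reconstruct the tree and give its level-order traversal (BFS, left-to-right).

Inorder:   [2, 10, 15, 16, 20, 26, 28]
Postorder: [15, 26, 20, 28, 16, 10, 2]
Algorithm: postorder visits root last, so walk postorder right-to-left;
each value is the root of the current inorder slice — split it at that
value, recurse on the right subtree first, then the left.
Recursive splits:
  root=2; inorder splits into left=[], right=[10, 15, 16, 20, 26, 28]
  root=10; inorder splits into left=[], right=[15, 16, 20, 26, 28]
  root=16; inorder splits into left=[15], right=[20, 26, 28]
  root=28; inorder splits into left=[20, 26], right=[]
  root=20; inorder splits into left=[], right=[26]
  root=26; inorder splits into left=[], right=[]
  root=15; inorder splits into left=[], right=[]
Reconstructed level-order: [2, 10, 16, 15, 28, 20, 26]


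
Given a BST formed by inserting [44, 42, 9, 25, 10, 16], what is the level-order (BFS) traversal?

Tree insertion order: [44, 42, 9, 25, 10, 16]
Tree (level-order array): [44, 42, None, 9, None, None, 25, 10, None, None, 16]
BFS from the root, enqueuing left then right child of each popped node:
  queue [44] -> pop 44, enqueue [42], visited so far: [44]
  queue [42] -> pop 42, enqueue [9], visited so far: [44, 42]
  queue [9] -> pop 9, enqueue [25], visited so far: [44, 42, 9]
  queue [25] -> pop 25, enqueue [10], visited so far: [44, 42, 9, 25]
  queue [10] -> pop 10, enqueue [16], visited so far: [44, 42, 9, 25, 10]
  queue [16] -> pop 16, enqueue [none], visited so far: [44, 42, 9, 25, 10, 16]
Result: [44, 42, 9, 25, 10, 16]


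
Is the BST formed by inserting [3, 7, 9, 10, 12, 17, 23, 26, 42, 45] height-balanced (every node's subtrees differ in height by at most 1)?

Tree (level-order array): [3, None, 7, None, 9, None, 10, None, 12, None, 17, None, 23, None, 26, None, 42, None, 45]
Definition: a tree is height-balanced if, at every node, |h(left) - h(right)| <= 1 (empty subtree has height -1).
Bottom-up per-node check:
  node 45: h_left=-1, h_right=-1, diff=0 [OK], height=0
  node 42: h_left=-1, h_right=0, diff=1 [OK], height=1
  node 26: h_left=-1, h_right=1, diff=2 [FAIL (|-1-1|=2 > 1)], height=2
  node 23: h_left=-1, h_right=2, diff=3 [FAIL (|-1-2|=3 > 1)], height=3
  node 17: h_left=-1, h_right=3, diff=4 [FAIL (|-1-3|=4 > 1)], height=4
  node 12: h_left=-1, h_right=4, diff=5 [FAIL (|-1-4|=5 > 1)], height=5
  node 10: h_left=-1, h_right=5, diff=6 [FAIL (|-1-5|=6 > 1)], height=6
  node 9: h_left=-1, h_right=6, diff=7 [FAIL (|-1-6|=7 > 1)], height=7
  node 7: h_left=-1, h_right=7, diff=8 [FAIL (|-1-7|=8 > 1)], height=8
  node 3: h_left=-1, h_right=8, diff=9 [FAIL (|-1-8|=9 > 1)], height=9
Node 26 violates the condition: |-1 - 1| = 2 > 1.
Result: Not balanced


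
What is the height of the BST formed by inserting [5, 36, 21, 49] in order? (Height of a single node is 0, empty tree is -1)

Insertion order: [5, 36, 21, 49]
Tree (level-order array): [5, None, 36, 21, 49]
Compute height bottom-up (empty subtree = -1):
  height(21) = 1 + max(-1, -1) = 0
  height(49) = 1 + max(-1, -1) = 0
  height(36) = 1 + max(0, 0) = 1
  height(5) = 1 + max(-1, 1) = 2
Height = 2


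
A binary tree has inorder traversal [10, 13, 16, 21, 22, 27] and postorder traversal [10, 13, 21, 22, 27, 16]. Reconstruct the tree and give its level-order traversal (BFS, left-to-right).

Inorder:   [10, 13, 16, 21, 22, 27]
Postorder: [10, 13, 21, 22, 27, 16]
Algorithm: postorder visits root last, so walk postorder right-to-left;
each value is the root of the current inorder slice — split it at that
value, recurse on the right subtree first, then the left.
Recursive splits:
  root=16; inorder splits into left=[10, 13], right=[21, 22, 27]
  root=27; inorder splits into left=[21, 22], right=[]
  root=22; inorder splits into left=[21], right=[]
  root=21; inorder splits into left=[], right=[]
  root=13; inorder splits into left=[10], right=[]
  root=10; inorder splits into left=[], right=[]
Reconstructed level-order: [16, 13, 27, 10, 22, 21]


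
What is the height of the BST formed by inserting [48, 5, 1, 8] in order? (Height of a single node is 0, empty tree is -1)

Insertion order: [48, 5, 1, 8]
Tree (level-order array): [48, 5, None, 1, 8]
Compute height bottom-up (empty subtree = -1):
  height(1) = 1 + max(-1, -1) = 0
  height(8) = 1 + max(-1, -1) = 0
  height(5) = 1 + max(0, 0) = 1
  height(48) = 1 + max(1, -1) = 2
Height = 2


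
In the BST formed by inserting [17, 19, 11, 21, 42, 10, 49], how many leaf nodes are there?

Tree built from: [17, 19, 11, 21, 42, 10, 49]
Tree (level-order array): [17, 11, 19, 10, None, None, 21, None, None, None, 42, None, 49]
Rule: A leaf has 0 children.
Per-node child counts:
  node 17: 2 child(ren)
  node 11: 1 child(ren)
  node 10: 0 child(ren)
  node 19: 1 child(ren)
  node 21: 1 child(ren)
  node 42: 1 child(ren)
  node 49: 0 child(ren)
Matching nodes: [10, 49]
Count of leaf nodes: 2


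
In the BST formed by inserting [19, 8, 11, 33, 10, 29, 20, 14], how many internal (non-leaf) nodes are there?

Tree built from: [19, 8, 11, 33, 10, 29, 20, 14]
Tree (level-order array): [19, 8, 33, None, 11, 29, None, 10, 14, 20]
Rule: An internal node has at least one child.
Per-node child counts:
  node 19: 2 child(ren)
  node 8: 1 child(ren)
  node 11: 2 child(ren)
  node 10: 0 child(ren)
  node 14: 0 child(ren)
  node 33: 1 child(ren)
  node 29: 1 child(ren)
  node 20: 0 child(ren)
Matching nodes: [19, 8, 11, 33, 29]
Count of internal (non-leaf) nodes: 5


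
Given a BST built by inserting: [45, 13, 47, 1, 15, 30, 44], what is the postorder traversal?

Tree insertion order: [45, 13, 47, 1, 15, 30, 44]
Tree (level-order array): [45, 13, 47, 1, 15, None, None, None, None, None, 30, None, 44]
Postorder traversal: [1, 44, 30, 15, 13, 47, 45]


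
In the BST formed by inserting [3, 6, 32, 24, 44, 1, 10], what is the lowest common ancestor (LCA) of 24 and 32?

Tree insertion order: [3, 6, 32, 24, 44, 1, 10]
Tree (level-order array): [3, 1, 6, None, None, None, 32, 24, 44, 10]
In a BST, the LCA of p=24, q=32 is the first node v on the
root-to-leaf path with p <= v <= q (go left if both < v, right if both > v).
Walk from root:
  at 3: both 24 and 32 > 3, go right
  at 6: both 24 and 32 > 6, go right
  at 32: 24 <= 32 <= 32, this is the LCA
LCA = 32


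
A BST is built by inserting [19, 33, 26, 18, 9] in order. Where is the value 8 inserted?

Starting tree (level order): [19, 18, 33, 9, None, 26]
Insertion path: 19 -> 18 -> 9
Result: insert 8 as left child of 9
Final tree (level order): [19, 18, 33, 9, None, 26, None, 8]


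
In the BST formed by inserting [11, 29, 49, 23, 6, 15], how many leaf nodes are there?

Tree built from: [11, 29, 49, 23, 6, 15]
Tree (level-order array): [11, 6, 29, None, None, 23, 49, 15]
Rule: A leaf has 0 children.
Per-node child counts:
  node 11: 2 child(ren)
  node 6: 0 child(ren)
  node 29: 2 child(ren)
  node 23: 1 child(ren)
  node 15: 0 child(ren)
  node 49: 0 child(ren)
Matching nodes: [6, 15, 49]
Count of leaf nodes: 3


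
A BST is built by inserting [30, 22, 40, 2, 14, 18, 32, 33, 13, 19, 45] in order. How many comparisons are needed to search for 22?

Search path for 22: 30 -> 22
Found: True
Comparisons: 2


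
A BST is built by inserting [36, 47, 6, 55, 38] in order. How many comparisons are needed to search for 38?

Search path for 38: 36 -> 47 -> 38
Found: True
Comparisons: 3


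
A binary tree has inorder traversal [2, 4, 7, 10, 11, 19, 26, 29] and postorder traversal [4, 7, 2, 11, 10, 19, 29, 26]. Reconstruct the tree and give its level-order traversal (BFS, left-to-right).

Inorder:   [2, 4, 7, 10, 11, 19, 26, 29]
Postorder: [4, 7, 2, 11, 10, 19, 29, 26]
Algorithm: postorder visits root last, so walk postorder right-to-left;
each value is the root of the current inorder slice — split it at that
value, recurse on the right subtree first, then the left.
Recursive splits:
  root=26; inorder splits into left=[2, 4, 7, 10, 11, 19], right=[29]
  root=29; inorder splits into left=[], right=[]
  root=19; inorder splits into left=[2, 4, 7, 10, 11], right=[]
  root=10; inorder splits into left=[2, 4, 7], right=[11]
  root=11; inorder splits into left=[], right=[]
  root=2; inorder splits into left=[], right=[4, 7]
  root=7; inorder splits into left=[4], right=[]
  root=4; inorder splits into left=[], right=[]
Reconstructed level-order: [26, 19, 29, 10, 2, 11, 7, 4]


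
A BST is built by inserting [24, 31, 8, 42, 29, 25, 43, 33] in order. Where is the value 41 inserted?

Starting tree (level order): [24, 8, 31, None, None, 29, 42, 25, None, 33, 43]
Insertion path: 24 -> 31 -> 42 -> 33
Result: insert 41 as right child of 33
Final tree (level order): [24, 8, 31, None, None, 29, 42, 25, None, 33, 43, None, None, None, 41]


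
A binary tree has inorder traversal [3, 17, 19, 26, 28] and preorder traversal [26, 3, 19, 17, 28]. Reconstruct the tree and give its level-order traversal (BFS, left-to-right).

Inorder:  [3, 17, 19, 26, 28]
Preorder: [26, 3, 19, 17, 28]
Algorithm: preorder visits root first, so consume preorder in order;
for each root, split the current inorder slice at that value into
left-subtree inorder and right-subtree inorder, then recurse.
Recursive splits:
  root=26; inorder splits into left=[3, 17, 19], right=[28]
  root=3; inorder splits into left=[], right=[17, 19]
  root=19; inorder splits into left=[17], right=[]
  root=17; inorder splits into left=[], right=[]
  root=28; inorder splits into left=[], right=[]
Reconstructed level-order: [26, 3, 28, 19, 17]


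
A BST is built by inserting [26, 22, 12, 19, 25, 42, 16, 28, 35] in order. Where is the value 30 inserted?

Starting tree (level order): [26, 22, 42, 12, 25, 28, None, None, 19, None, None, None, 35, 16]
Insertion path: 26 -> 42 -> 28 -> 35
Result: insert 30 as left child of 35
Final tree (level order): [26, 22, 42, 12, 25, 28, None, None, 19, None, None, None, 35, 16, None, 30]


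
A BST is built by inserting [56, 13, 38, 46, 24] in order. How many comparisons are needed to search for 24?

Search path for 24: 56 -> 13 -> 38 -> 24
Found: True
Comparisons: 4


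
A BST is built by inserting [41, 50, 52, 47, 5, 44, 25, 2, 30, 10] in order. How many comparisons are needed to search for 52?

Search path for 52: 41 -> 50 -> 52
Found: True
Comparisons: 3


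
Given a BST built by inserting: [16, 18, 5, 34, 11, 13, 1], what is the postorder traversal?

Tree insertion order: [16, 18, 5, 34, 11, 13, 1]
Tree (level-order array): [16, 5, 18, 1, 11, None, 34, None, None, None, 13]
Postorder traversal: [1, 13, 11, 5, 34, 18, 16]


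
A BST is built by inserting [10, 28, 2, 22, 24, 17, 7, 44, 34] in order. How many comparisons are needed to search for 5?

Search path for 5: 10 -> 2 -> 7
Found: False
Comparisons: 3


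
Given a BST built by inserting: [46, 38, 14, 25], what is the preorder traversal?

Tree insertion order: [46, 38, 14, 25]
Tree (level-order array): [46, 38, None, 14, None, None, 25]
Preorder traversal: [46, 38, 14, 25]


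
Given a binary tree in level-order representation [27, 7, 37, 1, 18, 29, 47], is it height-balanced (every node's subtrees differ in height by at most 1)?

Tree (level-order array): [27, 7, 37, 1, 18, 29, 47]
Definition: a tree is height-balanced if, at every node, |h(left) - h(right)| <= 1 (empty subtree has height -1).
Bottom-up per-node check:
  node 1: h_left=-1, h_right=-1, diff=0 [OK], height=0
  node 18: h_left=-1, h_right=-1, diff=0 [OK], height=0
  node 7: h_left=0, h_right=0, diff=0 [OK], height=1
  node 29: h_left=-1, h_right=-1, diff=0 [OK], height=0
  node 47: h_left=-1, h_right=-1, diff=0 [OK], height=0
  node 37: h_left=0, h_right=0, diff=0 [OK], height=1
  node 27: h_left=1, h_right=1, diff=0 [OK], height=2
All nodes satisfy the balance condition.
Result: Balanced


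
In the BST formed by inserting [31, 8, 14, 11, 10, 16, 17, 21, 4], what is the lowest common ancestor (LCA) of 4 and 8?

Tree insertion order: [31, 8, 14, 11, 10, 16, 17, 21, 4]
Tree (level-order array): [31, 8, None, 4, 14, None, None, 11, 16, 10, None, None, 17, None, None, None, 21]
In a BST, the LCA of p=4, q=8 is the first node v on the
root-to-leaf path with p <= v <= q (go left if both < v, right if both > v).
Walk from root:
  at 31: both 4 and 8 < 31, go left
  at 8: 4 <= 8 <= 8, this is the LCA
LCA = 8


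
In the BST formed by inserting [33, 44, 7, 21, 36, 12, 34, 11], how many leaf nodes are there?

Tree built from: [33, 44, 7, 21, 36, 12, 34, 11]
Tree (level-order array): [33, 7, 44, None, 21, 36, None, 12, None, 34, None, 11]
Rule: A leaf has 0 children.
Per-node child counts:
  node 33: 2 child(ren)
  node 7: 1 child(ren)
  node 21: 1 child(ren)
  node 12: 1 child(ren)
  node 11: 0 child(ren)
  node 44: 1 child(ren)
  node 36: 1 child(ren)
  node 34: 0 child(ren)
Matching nodes: [11, 34]
Count of leaf nodes: 2


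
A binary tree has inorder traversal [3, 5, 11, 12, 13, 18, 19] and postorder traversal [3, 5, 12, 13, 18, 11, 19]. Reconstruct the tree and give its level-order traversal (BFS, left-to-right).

Inorder:   [3, 5, 11, 12, 13, 18, 19]
Postorder: [3, 5, 12, 13, 18, 11, 19]
Algorithm: postorder visits root last, so walk postorder right-to-left;
each value is the root of the current inorder slice — split it at that
value, recurse on the right subtree first, then the left.
Recursive splits:
  root=19; inorder splits into left=[3, 5, 11, 12, 13, 18], right=[]
  root=11; inorder splits into left=[3, 5], right=[12, 13, 18]
  root=18; inorder splits into left=[12, 13], right=[]
  root=13; inorder splits into left=[12], right=[]
  root=12; inorder splits into left=[], right=[]
  root=5; inorder splits into left=[3], right=[]
  root=3; inorder splits into left=[], right=[]
Reconstructed level-order: [19, 11, 5, 18, 3, 13, 12]


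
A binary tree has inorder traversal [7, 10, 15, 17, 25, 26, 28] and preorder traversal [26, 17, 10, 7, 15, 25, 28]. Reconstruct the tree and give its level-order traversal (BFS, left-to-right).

Inorder:  [7, 10, 15, 17, 25, 26, 28]
Preorder: [26, 17, 10, 7, 15, 25, 28]
Algorithm: preorder visits root first, so consume preorder in order;
for each root, split the current inorder slice at that value into
left-subtree inorder and right-subtree inorder, then recurse.
Recursive splits:
  root=26; inorder splits into left=[7, 10, 15, 17, 25], right=[28]
  root=17; inorder splits into left=[7, 10, 15], right=[25]
  root=10; inorder splits into left=[7], right=[15]
  root=7; inorder splits into left=[], right=[]
  root=15; inorder splits into left=[], right=[]
  root=25; inorder splits into left=[], right=[]
  root=28; inorder splits into left=[], right=[]
Reconstructed level-order: [26, 17, 28, 10, 25, 7, 15]


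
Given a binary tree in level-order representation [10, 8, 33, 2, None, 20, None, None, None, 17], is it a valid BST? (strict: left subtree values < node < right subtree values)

Level-order array: [10, 8, 33, 2, None, 20, None, None, None, 17]
Validate using subtree bounds (lo, hi): at each node, require lo < value < hi,
then recurse left with hi=value and right with lo=value.
Preorder trace (stopping at first violation):
  at node 10 with bounds (-inf, +inf): OK
  at node 8 with bounds (-inf, 10): OK
  at node 2 with bounds (-inf, 8): OK
  at node 33 with bounds (10, +inf): OK
  at node 20 with bounds (10, 33): OK
  at node 17 with bounds (10, 20): OK
No violation found at any node.
Result: Valid BST


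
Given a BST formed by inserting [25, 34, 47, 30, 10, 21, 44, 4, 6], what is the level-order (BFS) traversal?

Tree insertion order: [25, 34, 47, 30, 10, 21, 44, 4, 6]
Tree (level-order array): [25, 10, 34, 4, 21, 30, 47, None, 6, None, None, None, None, 44]
BFS from the root, enqueuing left then right child of each popped node:
  queue [25] -> pop 25, enqueue [10, 34], visited so far: [25]
  queue [10, 34] -> pop 10, enqueue [4, 21], visited so far: [25, 10]
  queue [34, 4, 21] -> pop 34, enqueue [30, 47], visited so far: [25, 10, 34]
  queue [4, 21, 30, 47] -> pop 4, enqueue [6], visited so far: [25, 10, 34, 4]
  queue [21, 30, 47, 6] -> pop 21, enqueue [none], visited so far: [25, 10, 34, 4, 21]
  queue [30, 47, 6] -> pop 30, enqueue [none], visited so far: [25, 10, 34, 4, 21, 30]
  queue [47, 6] -> pop 47, enqueue [44], visited so far: [25, 10, 34, 4, 21, 30, 47]
  queue [6, 44] -> pop 6, enqueue [none], visited so far: [25, 10, 34, 4, 21, 30, 47, 6]
  queue [44] -> pop 44, enqueue [none], visited so far: [25, 10, 34, 4, 21, 30, 47, 6, 44]
Result: [25, 10, 34, 4, 21, 30, 47, 6, 44]


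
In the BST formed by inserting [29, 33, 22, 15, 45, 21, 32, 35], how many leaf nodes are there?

Tree built from: [29, 33, 22, 15, 45, 21, 32, 35]
Tree (level-order array): [29, 22, 33, 15, None, 32, 45, None, 21, None, None, 35]
Rule: A leaf has 0 children.
Per-node child counts:
  node 29: 2 child(ren)
  node 22: 1 child(ren)
  node 15: 1 child(ren)
  node 21: 0 child(ren)
  node 33: 2 child(ren)
  node 32: 0 child(ren)
  node 45: 1 child(ren)
  node 35: 0 child(ren)
Matching nodes: [21, 32, 35]
Count of leaf nodes: 3


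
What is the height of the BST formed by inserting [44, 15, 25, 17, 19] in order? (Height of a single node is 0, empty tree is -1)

Insertion order: [44, 15, 25, 17, 19]
Tree (level-order array): [44, 15, None, None, 25, 17, None, None, 19]
Compute height bottom-up (empty subtree = -1):
  height(19) = 1 + max(-1, -1) = 0
  height(17) = 1 + max(-1, 0) = 1
  height(25) = 1 + max(1, -1) = 2
  height(15) = 1 + max(-1, 2) = 3
  height(44) = 1 + max(3, -1) = 4
Height = 4


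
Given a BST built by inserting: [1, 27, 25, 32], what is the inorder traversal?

Tree insertion order: [1, 27, 25, 32]
Tree (level-order array): [1, None, 27, 25, 32]
Inorder traversal: [1, 25, 27, 32]


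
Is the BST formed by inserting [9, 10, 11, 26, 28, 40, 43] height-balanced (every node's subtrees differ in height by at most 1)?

Tree (level-order array): [9, None, 10, None, 11, None, 26, None, 28, None, 40, None, 43]
Definition: a tree is height-balanced if, at every node, |h(left) - h(right)| <= 1 (empty subtree has height -1).
Bottom-up per-node check:
  node 43: h_left=-1, h_right=-1, diff=0 [OK], height=0
  node 40: h_left=-1, h_right=0, diff=1 [OK], height=1
  node 28: h_left=-1, h_right=1, diff=2 [FAIL (|-1-1|=2 > 1)], height=2
  node 26: h_left=-1, h_right=2, diff=3 [FAIL (|-1-2|=3 > 1)], height=3
  node 11: h_left=-1, h_right=3, diff=4 [FAIL (|-1-3|=4 > 1)], height=4
  node 10: h_left=-1, h_right=4, diff=5 [FAIL (|-1-4|=5 > 1)], height=5
  node 9: h_left=-1, h_right=5, diff=6 [FAIL (|-1-5|=6 > 1)], height=6
Node 28 violates the condition: |-1 - 1| = 2 > 1.
Result: Not balanced


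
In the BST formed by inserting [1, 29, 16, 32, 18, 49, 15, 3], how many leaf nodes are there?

Tree built from: [1, 29, 16, 32, 18, 49, 15, 3]
Tree (level-order array): [1, None, 29, 16, 32, 15, 18, None, 49, 3]
Rule: A leaf has 0 children.
Per-node child counts:
  node 1: 1 child(ren)
  node 29: 2 child(ren)
  node 16: 2 child(ren)
  node 15: 1 child(ren)
  node 3: 0 child(ren)
  node 18: 0 child(ren)
  node 32: 1 child(ren)
  node 49: 0 child(ren)
Matching nodes: [3, 18, 49]
Count of leaf nodes: 3


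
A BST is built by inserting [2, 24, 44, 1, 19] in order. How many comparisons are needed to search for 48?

Search path for 48: 2 -> 24 -> 44
Found: False
Comparisons: 3


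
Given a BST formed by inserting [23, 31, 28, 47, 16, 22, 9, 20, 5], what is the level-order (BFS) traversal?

Tree insertion order: [23, 31, 28, 47, 16, 22, 9, 20, 5]
Tree (level-order array): [23, 16, 31, 9, 22, 28, 47, 5, None, 20]
BFS from the root, enqueuing left then right child of each popped node:
  queue [23] -> pop 23, enqueue [16, 31], visited so far: [23]
  queue [16, 31] -> pop 16, enqueue [9, 22], visited so far: [23, 16]
  queue [31, 9, 22] -> pop 31, enqueue [28, 47], visited so far: [23, 16, 31]
  queue [9, 22, 28, 47] -> pop 9, enqueue [5], visited so far: [23, 16, 31, 9]
  queue [22, 28, 47, 5] -> pop 22, enqueue [20], visited so far: [23, 16, 31, 9, 22]
  queue [28, 47, 5, 20] -> pop 28, enqueue [none], visited so far: [23, 16, 31, 9, 22, 28]
  queue [47, 5, 20] -> pop 47, enqueue [none], visited so far: [23, 16, 31, 9, 22, 28, 47]
  queue [5, 20] -> pop 5, enqueue [none], visited so far: [23, 16, 31, 9, 22, 28, 47, 5]
  queue [20] -> pop 20, enqueue [none], visited so far: [23, 16, 31, 9, 22, 28, 47, 5, 20]
Result: [23, 16, 31, 9, 22, 28, 47, 5, 20]


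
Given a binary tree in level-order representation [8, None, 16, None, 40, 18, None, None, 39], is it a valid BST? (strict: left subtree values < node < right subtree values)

Level-order array: [8, None, 16, None, 40, 18, None, None, 39]
Validate using subtree bounds (lo, hi): at each node, require lo < value < hi,
then recurse left with hi=value and right with lo=value.
Preorder trace (stopping at first violation):
  at node 8 with bounds (-inf, +inf): OK
  at node 16 with bounds (8, +inf): OK
  at node 40 with bounds (16, +inf): OK
  at node 18 with bounds (16, 40): OK
  at node 39 with bounds (18, 40): OK
No violation found at any node.
Result: Valid BST


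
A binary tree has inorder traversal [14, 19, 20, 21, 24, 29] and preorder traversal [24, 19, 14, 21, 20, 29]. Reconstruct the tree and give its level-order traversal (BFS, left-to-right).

Inorder:  [14, 19, 20, 21, 24, 29]
Preorder: [24, 19, 14, 21, 20, 29]
Algorithm: preorder visits root first, so consume preorder in order;
for each root, split the current inorder slice at that value into
left-subtree inorder and right-subtree inorder, then recurse.
Recursive splits:
  root=24; inorder splits into left=[14, 19, 20, 21], right=[29]
  root=19; inorder splits into left=[14], right=[20, 21]
  root=14; inorder splits into left=[], right=[]
  root=21; inorder splits into left=[20], right=[]
  root=20; inorder splits into left=[], right=[]
  root=29; inorder splits into left=[], right=[]
Reconstructed level-order: [24, 19, 29, 14, 21, 20]


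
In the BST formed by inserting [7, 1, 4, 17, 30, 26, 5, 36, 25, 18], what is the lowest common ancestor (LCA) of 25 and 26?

Tree insertion order: [7, 1, 4, 17, 30, 26, 5, 36, 25, 18]
Tree (level-order array): [7, 1, 17, None, 4, None, 30, None, 5, 26, 36, None, None, 25, None, None, None, 18]
In a BST, the LCA of p=25, q=26 is the first node v on the
root-to-leaf path with p <= v <= q (go left if both < v, right if both > v).
Walk from root:
  at 7: both 25 and 26 > 7, go right
  at 17: both 25 and 26 > 17, go right
  at 30: both 25 and 26 < 30, go left
  at 26: 25 <= 26 <= 26, this is the LCA
LCA = 26


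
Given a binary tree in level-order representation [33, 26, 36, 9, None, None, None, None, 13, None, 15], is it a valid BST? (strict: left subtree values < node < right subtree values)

Level-order array: [33, 26, 36, 9, None, None, None, None, 13, None, 15]
Validate using subtree bounds (lo, hi): at each node, require lo < value < hi,
then recurse left with hi=value and right with lo=value.
Preorder trace (stopping at first violation):
  at node 33 with bounds (-inf, +inf): OK
  at node 26 with bounds (-inf, 33): OK
  at node 9 with bounds (-inf, 26): OK
  at node 13 with bounds (9, 26): OK
  at node 15 with bounds (13, 26): OK
  at node 36 with bounds (33, +inf): OK
No violation found at any node.
Result: Valid BST


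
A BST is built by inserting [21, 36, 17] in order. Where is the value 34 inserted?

Starting tree (level order): [21, 17, 36]
Insertion path: 21 -> 36
Result: insert 34 as left child of 36
Final tree (level order): [21, 17, 36, None, None, 34]


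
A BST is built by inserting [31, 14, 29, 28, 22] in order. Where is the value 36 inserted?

Starting tree (level order): [31, 14, None, None, 29, 28, None, 22]
Insertion path: 31
Result: insert 36 as right child of 31
Final tree (level order): [31, 14, 36, None, 29, None, None, 28, None, 22]


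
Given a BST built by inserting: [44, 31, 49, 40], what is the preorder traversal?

Tree insertion order: [44, 31, 49, 40]
Tree (level-order array): [44, 31, 49, None, 40]
Preorder traversal: [44, 31, 40, 49]


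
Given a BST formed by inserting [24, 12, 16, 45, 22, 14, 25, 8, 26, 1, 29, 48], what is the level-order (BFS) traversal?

Tree insertion order: [24, 12, 16, 45, 22, 14, 25, 8, 26, 1, 29, 48]
Tree (level-order array): [24, 12, 45, 8, 16, 25, 48, 1, None, 14, 22, None, 26, None, None, None, None, None, None, None, None, None, 29]
BFS from the root, enqueuing left then right child of each popped node:
  queue [24] -> pop 24, enqueue [12, 45], visited so far: [24]
  queue [12, 45] -> pop 12, enqueue [8, 16], visited so far: [24, 12]
  queue [45, 8, 16] -> pop 45, enqueue [25, 48], visited so far: [24, 12, 45]
  queue [8, 16, 25, 48] -> pop 8, enqueue [1], visited so far: [24, 12, 45, 8]
  queue [16, 25, 48, 1] -> pop 16, enqueue [14, 22], visited so far: [24, 12, 45, 8, 16]
  queue [25, 48, 1, 14, 22] -> pop 25, enqueue [26], visited so far: [24, 12, 45, 8, 16, 25]
  queue [48, 1, 14, 22, 26] -> pop 48, enqueue [none], visited so far: [24, 12, 45, 8, 16, 25, 48]
  queue [1, 14, 22, 26] -> pop 1, enqueue [none], visited so far: [24, 12, 45, 8, 16, 25, 48, 1]
  queue [14, 22, 26] -> pop 14, enqueue [none], visited so far: [24, 12, 45, 8, 16, 25, 48, 1, 14]
  queue [22, 26] -> pop 22, enqueue [none], visited so far: [24, 12, 45, 8, 16, 25, 48, 1, 14, 22]
  queue [26] -> pop 26, enqueue [29], visited so far: [24, 12, 45, 8, 16, 25, 48, 1, 14, 22, 26]
  queue [29] -> pop 29, enqueue [none], visited so far: [24, 12, 45, 8, 16, 25, 48, 1, 14, 22, 26, 29]
Result: [24, 12, 45, 8, 16, 25, 48, 1, 14, 22, 26, 29]


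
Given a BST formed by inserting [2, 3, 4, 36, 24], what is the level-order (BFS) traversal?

Tree insertion order: [2, 3, 4, 36, 24]
Tree (level-order array): [2, None, 3, None, 4, None, 36, 24]
BFS from the root, enqueuing left then right child of each popped node:
  queue [2] -> pop 2, enqueue [3], visited so far: [2]
  queue [3] -> pop 3, enqueue [4], visited so far: [2, 3]
  queue [4] -> pop 4, enqueue [36], visited so far: [2, 3, 4]
  queue [36] -> pop 36, enqueue [24], visited so far: [2, 3, 4, 36]
  queue [24] -> pop 24, enqueue [none], visited so far: [2, 3, 4, 36, 24]
Result: [2, 3, 4, 36, 24]


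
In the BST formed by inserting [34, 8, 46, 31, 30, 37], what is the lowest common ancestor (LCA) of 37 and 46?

Tree insertion order: [34, 8, 46, 31, 30, 37]
Tree (level-order array): [34, 8, 46, None, 31, 37, None, 30]
In a BST, the LCA of p=37, q=46 is the first node v on the
root-to-leaf path with p <= v <= q (go left if both < v, right if both > v).
Walk from root:
  at 34: both 37 and 46 > 34, go right
  at 46: 37 <= 46 <= 46, this is the LCA
LCA = 46


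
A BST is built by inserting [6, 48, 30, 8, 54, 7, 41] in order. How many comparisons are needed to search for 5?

Search path for 5: 6
Found: False
Comparisons: 1


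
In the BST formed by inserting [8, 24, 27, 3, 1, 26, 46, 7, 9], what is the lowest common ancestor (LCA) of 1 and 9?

Tree insertion order: [8, 24, 27, 3, 1, 26, 46, 7, 9]
Tree (level-order array): [8, 3, 24, 1, 7, 9, 27, None, None, None, None, None, None, 26, 46]
In a BST, the LCA of p=1, q=9 is the first node v on the
root-to-leaf path with p <= v <= q (go left if both < v, right if both > v).
Walk from root:
  at 8: 1 <= 8 <= 9, this is the LCA
LCA = 8


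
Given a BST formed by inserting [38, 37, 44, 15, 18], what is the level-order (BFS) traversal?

Tree insertion order: [38, 37, 44, 15, 18]
Tree (level-order array): [38, 37, 44, 15, None, None, None, None, 18]
BFS from the root, enqueuing left then right child of each popped node:
  queue [38] -> pop 38, enqueue [37, 44], visited so far: [38]
  queue [37, 44] -> pop 37, enqueue [15], visited so far: [38, 37]
  queue [44, 15] -> pop 44, enqueue [none], visited so far: [38, 37, 44]
  queue [15] -> pop 15, enqueue [18], visited so far: [38, 37, 44, 15]
  queue [18] -> pop 18, enqueue [none], visited so far: [38, 37, 44, 15, 18]
Result: [38, 37, 44, 15, 18]


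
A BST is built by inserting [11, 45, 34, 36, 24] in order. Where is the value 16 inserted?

Starting tree (level order): [11, None, 45, 34, None, 24, 36]
Insertion path: 11 -> 45 -> 34 -> 24
Result: insert 16 as left child of 24
Final tree (level order): [11, None, 45, 34, None, 24, 36, 16]


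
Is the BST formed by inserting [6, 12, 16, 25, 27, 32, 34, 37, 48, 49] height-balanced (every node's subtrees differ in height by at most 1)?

Tree (level-order array): [6, None, 12, None, 16, None, 25, None, 27, None, 32, None, 34, None, 37, None, 48, None, 49]
Definition: a tree is height-balanced if, at every node, |h(left) - h(right)| <= 1 (empty subtree has height -1).
Bottom-up per-node check:
  node 49: h_left=-1, h_right=-1, diff=0 [OK], height=0
  node 48: h_left=-1, h_right=0, diff=1 [OK], height=1
  node 37: h_left=-1, h_right=1, diff=2 [FAIL (|-1-1|=2 > 1)], height=2
  node 34: h_left=-1, h_right=2, diff=3 [FAIL (|-1-2|=3 > 1)], height=3
  node 32: h_left=-1, h_right=3, diff=4 [FAIL (|-1-3|=4 > 1)], height=4
  node 27: h_left=-1, h_right=4, diff=5 [FAIL (|-1-4|=5 > 1)], height=5
  node 25: h_left=-1, h_right=5, diff=6 [FAIL (|-1-5|=6 > 1)], height=6
  node 16: h_left=-1, h_right=6, diff=7 [FAIL (|-1-6|=7 > 1)], height=7
  node 12: h_left=-1, h_right=7, diff=8 [FAIL (|-1-7|=8 > 1)], height=8
  node 6: h_left=-1, h_right=8, diff=9 [FAIL (|-1-8|=9 > 1)], height=9
Node 37 violates the condition: |-1 - 1| = 2 > 1.
Result: Not balanced


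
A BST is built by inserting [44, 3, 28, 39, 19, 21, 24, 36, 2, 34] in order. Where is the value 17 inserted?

Starting tree (level order): [44, 3, None, 2, 28, None, None, 19, 39, None, 21, 36, None, None, 24, 34]
Insertion path: 44 -> 3 -> 28 -> 19
Result: insert 17 as left child of 19
Final tree (level order): [44, 3, None, 2, 28, None, None, 19, 39, 17, 21, 36, None, None, None, None, 24, 34]


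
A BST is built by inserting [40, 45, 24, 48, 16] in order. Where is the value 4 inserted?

Starting tree (level order): [40, 24, 45, 16, None, None, 48]
Insertion path: 40 -> 24 -> 16
Result: insert 4 as left child of 16
Final tree (level order): [40, 24, 45, 16, None, None, 48, 4]


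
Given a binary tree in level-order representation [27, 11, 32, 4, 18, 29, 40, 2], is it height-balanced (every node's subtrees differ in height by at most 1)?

Tree (level-order array): [27, 11, 32, 4, 18, 29, 40, 2]
Definition: a tree is height-balanced if, at every node, |h(left) - h(right)| <= 1 (empty subtree has height -1).
Bottom-up per-node check:
  node 2: h_left=-1, h_right=-1, diff=0 [OK], height=0
  node 4: h_left=0, h_right=-1, diff=1 [OK], height=1
  node 18: h_left=-1, h_right=-1, diff=0 [OK], height=0
  node 11: h_left=1, h_right=0, diff=1 [OK], height=2
  node 29: h_left=-1, h_right=-1, diff=0 [OK], height=0
  node 40: h_left=-1, h_right=-1, diff=0 [OK], height=0
  node 32: h_left=0, h_right=0, diff=0 [OK], height=1
  node 27: h_left=2, h_right=1, diff=1 [OK], height=3
All nodes satisfy the balance condition.
Result: Balanced


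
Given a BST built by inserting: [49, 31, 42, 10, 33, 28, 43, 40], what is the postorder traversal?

Tree insertion order: [49, 31, 42, 10, 33, 28, 43, 40]
Tree (level-order array): [49, 31, None, 10, 42, None, 28, 33, 43, None, None, None, 40]
Postorder traversal: [28, 10, 40, 33, 43, 42, 31, 49]


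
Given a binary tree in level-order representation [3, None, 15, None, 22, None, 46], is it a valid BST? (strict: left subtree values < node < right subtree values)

Level-order array: [3, None, 15, None, 22, None, 46]
Validate using subtree bounds (lo, hi): at each node, require lo < value < hi,
then recurse left with hi=value and right with lo=value.
Preorder trace (stopping at first violation):
  at node 3 with bounds (-inf, +inf): OK
  at node 15 with bounds (3, +inf): OK
  at node 22 with bounds (15, +inf): OK
  at node 46 with bounds (22, +inf): OK
No violation found at any node.
Result: Valid BST


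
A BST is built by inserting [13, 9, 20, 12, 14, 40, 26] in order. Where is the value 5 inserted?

Starting tree (level order): [13, 9, 20, None, 12, 14, 40, None, None, None, None, 26]
Insertion path: 13 -> 9
Result: insert 5 as left child of 9
Final tree (level order): [13, 9, 20, 5, 12, 14, 40, None, None, None, None, None, None, 26]


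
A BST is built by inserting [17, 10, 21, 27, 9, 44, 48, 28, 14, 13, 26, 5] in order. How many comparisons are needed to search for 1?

Search path for 1: 17 -> 10 -> 9 -> 5
Found: False
Comparisons: 4


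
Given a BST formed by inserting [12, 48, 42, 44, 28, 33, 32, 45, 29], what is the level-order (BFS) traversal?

Tree insertion order: [12, 48, 42, 44, 28, 33, 32, 45, 29]
Tree (level-order array): [12, None, 48, 42, None, 28, 44, None, 33, None, 45, 32, None, None, None, 29]
BFS from the root, enqueuing left then right child of each popped node:
  queue [12] -> pop 12, enqueue [48], visited so far: [12]
  queue [48] -> pop 48, enqueue [42], visited so far: [12, 48]
  queue [42] -> pop 42, enqueue [28, 44], visited so far: [12, 48, 42]
  queue [28, 44] -> pop 28, enqueue [33], visited so far: [12, 48, 42, 28]
  queue [44, 33] -> pop 44, enqueue [45], visited so far: [12, 48, 42, 28, 44]
  queue [33, 45] -> pop 33, enqueue [32], visited so far: [12, 48, 42, 28, 44, 33]
  queue [45, 32] -> pop 45, enqueue [none], visited so far: [12, 48, 42, 28, 44, 33, 45]
  queue [32] -> pop 32, enqueue [29], visited so far: [12, 48, 42, 28, 44, 33, 45, 32]
  queue [29] -> pop 29, enqueue [none], visited so far: [12, 48, 42, 28, 44, 33, 45, 32, 29]
Result: [12, 48, 42, 28, 44, 33, 45, 32, 29]


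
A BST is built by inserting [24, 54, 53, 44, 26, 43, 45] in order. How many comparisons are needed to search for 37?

Search path for 37: 24 -> 54 -> 53 -> 44 -> 26 -> 43
Found: False
Comparisons: 6


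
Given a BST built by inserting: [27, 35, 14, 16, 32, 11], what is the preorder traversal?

Tree insertion order: [27, 35, 14, 16, 32, 11]
Tree (level-order array): [27, 14, 35, 11, 16, 32]
Preorder traversal: [27, 14, 11, 16, 35, 32]


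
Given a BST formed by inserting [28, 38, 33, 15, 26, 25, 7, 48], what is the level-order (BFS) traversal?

Tree insertion order: [28, 38, 33, 15, 26, 25, 7, 48]
Tree (level-order array): [28, 15, 38, 7, 26, 33, 48, None, None, 25]
BFS from the root, enqueuing left then right child of each popped node:
  queue [28] -> pop 28, enqueue [15, 38], visited so far: [28]
  queue [15, 38] -> pop 15, enqueue [7, 26], visited so far: [28, 15]
  queue [38, 7, 26] -> pop 38, enqueue [33, 48], visited so far: [28, 15, 38]
  queue [7, 26, 33, 48] -> pop 7, enqueue [none], visited so far: [28, 15, 38, 7]
  queue [26, 33, 48] -> pop 26, enqueue [25], visited so far: [28, 15, 38, 7, 26]
  queue [33, 48, 25] -> pop 33, enqueue [none], visited so far: [28, 15, 38, 7, 26, 33]
  queue [48, 25] -> pop 48, enqueue [none], visited so far: [28, 15, 38, 7, 26, 33, 48]
  queue [25] -> pop 25, enqueue [none], visited so far: [28, 15, 38, 7, 26, 33, 48, 25]
Result: [28, 15, 38, 7, 26, 33, 48, 25]


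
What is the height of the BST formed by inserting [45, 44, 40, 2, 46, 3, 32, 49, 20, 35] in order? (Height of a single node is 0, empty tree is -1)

Insertion order: [45, 44, 40, 2, 46, 3, 32, 49, 20, 35]
Tree (level-order array): [45, 44, 46, 40, None, None, 49, 2, None, None, None, None, 3, None, 32, 20, 35]
Compute height bottom-up (empty subtree = -1):
  height(20) = 1 + max(-1, -1) = 0
  height(35) = 1 + max(-1, -1) = 0
  height(32) = 1 + max(0, 0) = 1
  height(3) = 1 + max(-1, 1) = 2
  height(2) = 1 + max(-1, 2) = 3
  height(40) = 1 + max(3, -1) = 4
  height(44) = 1 + max(4, -1) = 5
  height(49) = 1 + max(-1, -1) = 0
  height(46) = 1 + max(-1, 0) = 1
  height(45) = 1 + max(5, 1) = 6
Height = 6


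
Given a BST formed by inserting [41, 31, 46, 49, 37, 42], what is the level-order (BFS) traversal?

Tree insertion order: [41, 31, 46, 49, 37, 42]
Tree (level-order array): [41, 31, 46, None, 37, 42, 49]
BFS from the root, enqueuing left then right child of each popped node:
  queue [41] -> pop 41, enqueue [31, 46], visited so far: [41]
  queue [31, 46] -> pop 31, enqueue [37], visited so far: [41, 31]
  queue [46, 37] -> pop 46, enqueue [42, 49], visited so far: [41, 31, 46]
  queue [37, 42, 49] -> pop 37, enqueue [none], visited so far: [41, 31, 46, 37]
  queue [42, 49] -> pop 42, enqueue [none], visited so far: [41, 31, 46, 37, 42]
  queue [49] -> pop 49, enqueue [none], visited so far: [41, 31, 46, 37, 42, 49]
Result: [41, 31, 46, 37, 42, 49]


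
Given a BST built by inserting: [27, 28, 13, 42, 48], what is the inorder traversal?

Tree insertion order: [27, 28, 13, 42, 48]
Tree (level-order array): [27, 13, 28, None, None, None, 42, None, 48]
Inorder traversal: [13, 27, 28, 42, 48]


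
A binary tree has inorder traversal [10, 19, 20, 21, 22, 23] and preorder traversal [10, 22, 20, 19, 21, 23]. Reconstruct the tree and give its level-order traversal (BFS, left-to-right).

Inorder:  [10, 19, 20, 21, 22, 23]
Preorder: [10, 22, 20, 19, 21, 23]
Algorithm: preorder visits root first, so consume preorder in order;
for each root, split the current inorder slice at that value into
left-subtree inorder and right-subtree inorder, then recurse.
Recursive splits:
  root=10; inorder splits into left=[], right=[19, 20, 21, 22, 23]
  root=22; inorder splits into left=[19, 20, 21], right=[23]
  root=20; inorder splits into left=[19], right=[21]
  root=19; inorder splits into left=[], right=[]
  root=21; inorder splits into left=[], right=[]
  root=23; inorder splits into left=[], right=[]
Reconstructed level-order: [10, 22, 20, 23, 19, 21]


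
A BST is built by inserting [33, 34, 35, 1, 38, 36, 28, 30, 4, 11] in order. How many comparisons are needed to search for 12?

Search path for 12: 33 -> 1 -> 28 -> 4 -> 11
Found: False
Comparisons: 5


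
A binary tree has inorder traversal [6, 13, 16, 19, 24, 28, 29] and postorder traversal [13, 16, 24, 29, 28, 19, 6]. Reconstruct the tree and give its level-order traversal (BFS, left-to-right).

Inorder:   [6, 13, 16, 19, 24, 28, 29]
Postorder: [13, 16, 24, 29, 28, 19, 6]
Algorithm: postorder visits root last, so walk postorder right-to-left;
each value is the root of the current inorder slice — split it at that
value, recurse on the right subtree first, then the left.
Recursive splits:
  root=6; inorder splits into left=[], right=[13, 16, 19, 24, 28, 29]
  root=19; inorder splits into left=[13, 16], right=[24, 28, 29]
  root=28; inorder splits into left=[24], right=[29]
  root=29; inorder splits into left=[], right=[]
  root=24; inorder splits into left=[], right=[]
  root=16; inorder splits into left=[13], right=[]
  root=13; inorder splits into left=[], right=[]
Reconstructed level-order: [6, 19, 16, 28, 13, 24, 29]


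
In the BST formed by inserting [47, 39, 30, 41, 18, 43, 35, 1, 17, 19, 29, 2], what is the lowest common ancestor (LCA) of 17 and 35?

Tree insertion order: [47, 39, 30, 41, 18, 43, 35, 1, 17, 19, 29, 2]
Tree (level-order array): [47, 39, None, 30, 41, 18, 35, None, 43, 1, 19, None, None, None, None, None, 17, None, 29, 2]
In a BST, the LCA of p=17, q=35 is the first node v on the
root-to-leaf path with p <= v <= q (go left if both < v, right if both > v).
Walk from root:
  at 47: both 17 and 35 < 47, go left
  at 39: both 17 and 35 < 39, go left
  at 30: 17 <= 30 <= 35, this is the LCA
LCA = 30
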